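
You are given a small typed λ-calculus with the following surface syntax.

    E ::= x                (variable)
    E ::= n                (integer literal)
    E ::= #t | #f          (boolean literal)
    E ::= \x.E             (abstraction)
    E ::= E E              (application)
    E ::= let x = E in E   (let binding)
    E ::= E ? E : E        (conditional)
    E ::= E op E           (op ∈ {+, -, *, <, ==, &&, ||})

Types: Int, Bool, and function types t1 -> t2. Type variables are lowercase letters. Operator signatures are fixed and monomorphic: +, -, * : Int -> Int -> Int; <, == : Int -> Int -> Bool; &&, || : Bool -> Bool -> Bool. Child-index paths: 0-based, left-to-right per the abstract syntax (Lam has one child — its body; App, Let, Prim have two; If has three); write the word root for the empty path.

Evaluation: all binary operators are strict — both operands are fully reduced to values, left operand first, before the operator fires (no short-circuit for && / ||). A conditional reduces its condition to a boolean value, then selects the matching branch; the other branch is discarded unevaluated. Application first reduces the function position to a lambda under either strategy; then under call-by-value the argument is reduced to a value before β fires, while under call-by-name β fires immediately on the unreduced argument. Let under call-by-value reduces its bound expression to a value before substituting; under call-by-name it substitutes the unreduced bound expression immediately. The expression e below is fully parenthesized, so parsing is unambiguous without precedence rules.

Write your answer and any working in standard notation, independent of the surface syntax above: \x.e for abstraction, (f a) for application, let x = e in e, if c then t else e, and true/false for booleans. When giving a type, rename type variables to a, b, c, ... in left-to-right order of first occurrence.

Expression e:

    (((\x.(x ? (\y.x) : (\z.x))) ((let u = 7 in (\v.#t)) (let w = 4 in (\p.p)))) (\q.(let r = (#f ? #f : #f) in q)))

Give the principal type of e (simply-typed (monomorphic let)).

Trace:
x : a
  unify a ~ Bool
x : Bool
\y._ : b -> Bool
x : Bool
\z._ : c -> Bool
  unify b -> Bool ~ c -> Bool
  unify b ~ c
  unify Bool ~ Bool
\x._ : Bool -> c -> Bool
let u : Int
\v._ : d -> Bool
let w : Int
p : e
\p._ : e -> e
  unify d -> Bool ~ (e -> e) -> f
  unify d ~ e -> e
  unify Bool ~ f
_ _ : Bool
  unify Bool -> c -> Bool ~ Bool -> g
  unify Bool ~ Bool
  unify c -> Bool ~ g
_ _ : c -> Bool
  unify Bool ~ Bool
  unify Bool ~ Bool
let r : Bool
q : h
\q._ : h -> h
  unify c -> Bool ~ (h -> h) -> i
  unify c ~ h -> h
  unify Bool ~ i
_ _ : Bool

Answer: Bool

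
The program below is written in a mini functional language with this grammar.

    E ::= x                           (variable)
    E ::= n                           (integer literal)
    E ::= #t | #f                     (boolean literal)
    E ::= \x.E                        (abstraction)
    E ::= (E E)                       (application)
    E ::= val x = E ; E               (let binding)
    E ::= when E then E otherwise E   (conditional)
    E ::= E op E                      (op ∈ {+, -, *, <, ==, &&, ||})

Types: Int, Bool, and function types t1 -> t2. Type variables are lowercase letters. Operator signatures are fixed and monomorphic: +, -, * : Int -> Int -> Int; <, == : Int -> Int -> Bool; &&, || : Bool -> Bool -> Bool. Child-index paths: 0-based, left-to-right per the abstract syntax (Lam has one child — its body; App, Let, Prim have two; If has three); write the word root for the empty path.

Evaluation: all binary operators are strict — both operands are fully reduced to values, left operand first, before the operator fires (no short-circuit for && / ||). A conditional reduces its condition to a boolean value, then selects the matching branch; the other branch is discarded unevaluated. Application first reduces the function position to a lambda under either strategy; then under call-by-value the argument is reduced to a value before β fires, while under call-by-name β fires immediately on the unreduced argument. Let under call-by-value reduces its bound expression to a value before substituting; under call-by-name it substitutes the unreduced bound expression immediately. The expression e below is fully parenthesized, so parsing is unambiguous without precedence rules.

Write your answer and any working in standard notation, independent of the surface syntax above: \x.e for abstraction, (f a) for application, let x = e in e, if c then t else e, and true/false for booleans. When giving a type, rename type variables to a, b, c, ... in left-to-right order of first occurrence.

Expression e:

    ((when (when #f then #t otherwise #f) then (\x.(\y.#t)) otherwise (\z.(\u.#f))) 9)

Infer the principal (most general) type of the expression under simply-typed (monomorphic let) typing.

Working:
  unify Bool ~ Bool
  unify Bool ~ Bool
  unify Bool ~ Bool
\y._ : b -> Bool
\x._ : a -> b -> Bool
\u._ : d -> Bool
\z._ : c -> d -> Bool
  unify a -> b -> Bool ~ c -> d -> Bool
  unify a ~ c
  unify b -> Bool ~ d -> Bool
  unify b ~ d
  unify Bool ~ Bool
  unify c -> d -> Bool ~ Int -> e
  unify c ~ Int
  unify d -> Bool ~ e
_ _ : d -> Bool

Answer: a -> Bool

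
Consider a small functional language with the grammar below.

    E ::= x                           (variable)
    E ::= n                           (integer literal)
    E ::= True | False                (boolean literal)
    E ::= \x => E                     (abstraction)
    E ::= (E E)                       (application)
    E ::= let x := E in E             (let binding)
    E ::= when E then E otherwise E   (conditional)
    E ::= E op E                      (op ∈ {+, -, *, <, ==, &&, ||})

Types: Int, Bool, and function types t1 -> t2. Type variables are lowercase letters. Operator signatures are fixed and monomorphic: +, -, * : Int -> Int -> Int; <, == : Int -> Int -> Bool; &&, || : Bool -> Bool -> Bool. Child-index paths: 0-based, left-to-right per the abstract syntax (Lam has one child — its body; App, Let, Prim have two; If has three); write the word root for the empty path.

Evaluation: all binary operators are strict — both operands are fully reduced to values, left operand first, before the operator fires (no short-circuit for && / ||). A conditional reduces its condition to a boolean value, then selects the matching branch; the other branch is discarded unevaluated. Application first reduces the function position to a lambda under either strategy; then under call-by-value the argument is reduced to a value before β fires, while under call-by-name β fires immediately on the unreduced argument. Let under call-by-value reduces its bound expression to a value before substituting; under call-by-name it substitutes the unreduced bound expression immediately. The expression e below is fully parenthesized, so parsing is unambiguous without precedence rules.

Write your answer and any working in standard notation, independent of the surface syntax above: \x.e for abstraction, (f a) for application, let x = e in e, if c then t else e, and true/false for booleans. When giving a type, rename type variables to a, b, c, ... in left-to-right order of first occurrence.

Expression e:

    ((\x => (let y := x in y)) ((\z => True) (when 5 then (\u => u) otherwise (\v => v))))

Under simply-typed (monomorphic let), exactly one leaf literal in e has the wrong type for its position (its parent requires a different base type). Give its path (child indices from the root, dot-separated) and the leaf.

Working:
x : a
let y : a
y : a
\x._ : a -> a
\z._ : b -> Bool
  unify Int ~ Bool
  FAIL: mismatch Int ~ Bool

Answer: 1.1.0 : 5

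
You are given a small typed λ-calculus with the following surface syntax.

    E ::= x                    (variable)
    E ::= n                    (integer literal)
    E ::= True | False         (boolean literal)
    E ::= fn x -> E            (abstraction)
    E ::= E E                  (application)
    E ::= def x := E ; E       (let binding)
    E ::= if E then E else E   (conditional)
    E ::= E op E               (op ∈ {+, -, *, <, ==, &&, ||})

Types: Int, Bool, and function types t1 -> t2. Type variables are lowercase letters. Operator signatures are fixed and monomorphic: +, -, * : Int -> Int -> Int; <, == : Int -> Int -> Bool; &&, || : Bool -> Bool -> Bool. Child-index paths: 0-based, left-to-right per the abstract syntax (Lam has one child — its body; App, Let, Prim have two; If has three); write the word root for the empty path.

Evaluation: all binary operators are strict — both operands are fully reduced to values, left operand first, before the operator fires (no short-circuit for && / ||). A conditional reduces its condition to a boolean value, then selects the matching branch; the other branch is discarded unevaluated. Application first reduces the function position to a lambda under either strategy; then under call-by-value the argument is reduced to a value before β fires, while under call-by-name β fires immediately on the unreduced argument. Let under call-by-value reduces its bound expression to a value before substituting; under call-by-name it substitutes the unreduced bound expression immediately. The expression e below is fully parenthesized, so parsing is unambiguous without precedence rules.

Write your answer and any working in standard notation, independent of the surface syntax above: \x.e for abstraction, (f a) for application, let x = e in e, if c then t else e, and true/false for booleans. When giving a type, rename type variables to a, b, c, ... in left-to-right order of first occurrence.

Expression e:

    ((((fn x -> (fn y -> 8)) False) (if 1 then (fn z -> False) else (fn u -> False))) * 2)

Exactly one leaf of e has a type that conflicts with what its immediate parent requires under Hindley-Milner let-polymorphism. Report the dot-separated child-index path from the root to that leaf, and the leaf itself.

Answer: 0.1.0 : 1

Working:
\y._ : b -> Int
\x._ : a -> b -> Int
  unify a -> b -> Int ~ Bool -> c
  unify a ~ Bool
  unify b -> Int ~ c
_ _ : b -> Int
  unify Int ~ Bool
  FAIL: mismatch Int ~ Bool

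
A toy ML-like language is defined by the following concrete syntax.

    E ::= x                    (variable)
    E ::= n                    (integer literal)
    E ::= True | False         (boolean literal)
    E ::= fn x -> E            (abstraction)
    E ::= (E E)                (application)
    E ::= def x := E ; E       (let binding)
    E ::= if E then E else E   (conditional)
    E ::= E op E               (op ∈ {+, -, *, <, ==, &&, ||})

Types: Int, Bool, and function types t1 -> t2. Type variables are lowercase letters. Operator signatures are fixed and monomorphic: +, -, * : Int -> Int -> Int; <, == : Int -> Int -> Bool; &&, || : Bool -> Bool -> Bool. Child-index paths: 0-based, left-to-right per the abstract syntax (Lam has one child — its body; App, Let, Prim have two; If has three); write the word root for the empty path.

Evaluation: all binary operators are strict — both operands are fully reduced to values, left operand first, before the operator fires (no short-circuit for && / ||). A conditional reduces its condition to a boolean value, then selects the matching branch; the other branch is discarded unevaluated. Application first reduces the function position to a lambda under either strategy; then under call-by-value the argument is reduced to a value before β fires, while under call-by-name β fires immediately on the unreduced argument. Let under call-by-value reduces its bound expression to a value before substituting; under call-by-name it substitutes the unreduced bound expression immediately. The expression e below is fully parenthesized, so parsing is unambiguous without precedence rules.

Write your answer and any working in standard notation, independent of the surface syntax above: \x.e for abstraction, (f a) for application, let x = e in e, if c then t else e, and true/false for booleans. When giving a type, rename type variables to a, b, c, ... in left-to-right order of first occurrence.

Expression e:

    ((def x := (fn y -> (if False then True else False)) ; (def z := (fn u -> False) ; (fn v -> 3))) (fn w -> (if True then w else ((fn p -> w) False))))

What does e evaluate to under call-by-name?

Derivation:
step 0: ((let x = (\y.(if false then true else false)) in (let z = (\u.false) in (\v.3))) (\w.(if true then w else ((\p.w) false))))
step 1: [let@0] ((let z = (\u.false) in (\v.3)) (\w.(if true then w else ((\p.w) false))))
step 2: [let@0] ((\v.3) (\w.(if true then w else ((\p.w) false))))
step 3: [beta@root] 3

Answer: 3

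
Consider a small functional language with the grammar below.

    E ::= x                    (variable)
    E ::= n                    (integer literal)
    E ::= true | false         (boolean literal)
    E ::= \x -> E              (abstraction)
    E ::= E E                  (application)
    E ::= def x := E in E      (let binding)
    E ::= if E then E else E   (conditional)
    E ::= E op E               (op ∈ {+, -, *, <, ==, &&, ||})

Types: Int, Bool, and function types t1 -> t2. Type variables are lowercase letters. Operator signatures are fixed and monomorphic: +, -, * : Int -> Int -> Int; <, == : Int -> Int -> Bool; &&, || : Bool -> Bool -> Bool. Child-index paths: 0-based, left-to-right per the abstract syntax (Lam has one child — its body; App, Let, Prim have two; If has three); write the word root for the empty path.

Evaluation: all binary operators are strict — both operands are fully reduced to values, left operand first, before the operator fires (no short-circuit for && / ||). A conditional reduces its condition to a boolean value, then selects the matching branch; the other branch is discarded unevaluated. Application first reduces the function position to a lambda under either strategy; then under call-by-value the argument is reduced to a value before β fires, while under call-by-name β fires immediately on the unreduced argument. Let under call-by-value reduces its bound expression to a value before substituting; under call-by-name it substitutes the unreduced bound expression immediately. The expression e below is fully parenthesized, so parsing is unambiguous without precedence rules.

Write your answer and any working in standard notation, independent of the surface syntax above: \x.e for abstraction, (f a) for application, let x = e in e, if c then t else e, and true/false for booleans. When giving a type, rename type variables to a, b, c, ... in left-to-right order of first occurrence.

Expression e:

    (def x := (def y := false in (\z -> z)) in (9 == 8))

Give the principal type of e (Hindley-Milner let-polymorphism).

Answer: Bool

Derivation:
let y : Bool
z : a
\z._ : a -> a
let x : forall. a -> a
  unify Int ~ Int
  unify Int ~ Int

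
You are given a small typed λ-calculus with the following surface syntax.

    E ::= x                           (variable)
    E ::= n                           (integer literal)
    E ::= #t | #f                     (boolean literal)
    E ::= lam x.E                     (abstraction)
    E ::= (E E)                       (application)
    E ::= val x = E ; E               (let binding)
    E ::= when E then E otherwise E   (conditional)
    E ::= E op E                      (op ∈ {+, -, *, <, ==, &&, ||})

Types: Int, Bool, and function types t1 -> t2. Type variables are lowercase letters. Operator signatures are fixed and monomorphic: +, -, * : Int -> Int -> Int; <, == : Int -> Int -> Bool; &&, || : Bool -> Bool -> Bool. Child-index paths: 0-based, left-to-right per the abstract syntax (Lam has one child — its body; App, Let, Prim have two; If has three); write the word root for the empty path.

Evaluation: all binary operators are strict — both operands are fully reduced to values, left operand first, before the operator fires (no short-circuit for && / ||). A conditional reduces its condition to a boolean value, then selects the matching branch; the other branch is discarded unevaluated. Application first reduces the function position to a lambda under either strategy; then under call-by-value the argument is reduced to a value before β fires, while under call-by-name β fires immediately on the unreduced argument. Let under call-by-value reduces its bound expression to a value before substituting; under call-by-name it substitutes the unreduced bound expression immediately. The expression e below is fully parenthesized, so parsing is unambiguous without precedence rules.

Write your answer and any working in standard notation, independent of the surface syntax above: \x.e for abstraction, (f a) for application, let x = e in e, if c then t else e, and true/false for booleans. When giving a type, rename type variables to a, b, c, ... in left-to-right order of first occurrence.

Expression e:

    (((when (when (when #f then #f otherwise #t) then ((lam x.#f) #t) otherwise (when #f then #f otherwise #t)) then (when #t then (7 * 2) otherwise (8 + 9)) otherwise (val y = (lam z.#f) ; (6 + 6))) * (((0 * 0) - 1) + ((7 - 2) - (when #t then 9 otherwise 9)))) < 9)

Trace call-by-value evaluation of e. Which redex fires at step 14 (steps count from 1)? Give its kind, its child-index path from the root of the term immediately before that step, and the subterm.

Answer: delta at root : (-60 < 9)

Trace:
step 0: (((if (if (if false then false else true) then ((\x.false) true) else (if false then false else true)) then (if true then (7 * 2) else (8 + 9)) else (let y = (\z.false) in (6 + 6))) * (((0 * 0) - 1) + ((7 - 2) - (if true then 9 else 9)))) < 9)
step 1: [if@0.0.0.0] (((if (if true then ((\x.false) true) else (if false then false else true)) then (if true then (7 * 2) else (8 + 9)) else (let y = (\z.false) in (6 + 6))) * (((0 * 0) - 1) + ((7 - 2) - (if true then 9 else 9)))) < 9)
step 2: [if@0.0.0] (((if ((\x.false) true) then (if true then (7 * 2) else (8 + 9)) else (let y = (\z.false) in (6 + 6))) * (((0 * 0) - 1) + ((7 - 2) - (if true then 9 else 9)))) < 9)
step 3: [beta@0.0.0] (((if false then (if true then (7 * 2) else (8 + 9)) else (let y = (\z.false) in (6 + 6))) * (((0 * 0) - 1) + ((7 - 2) - (if true then 9 else 9)))) < 9)
step 4: [if@0.0] (((let y = (\z.false) in (6 + 6)) * (((0 * 0) - 1) + ((7 - 2) - (if true then 9 else 9)))) < 9)
step 5: [let@0.0] (((6 + 6) * (((0 * 0) - 1) + ((7 - 2) - (if true then 9 else 9)))) < 9)
step 6: [delta@0.0] ((12 * (((0 * 0) - 1) + ((7 - 2) - (if true then 9 else 9)))) < 9)
step 7: [delta@0.1.0.0] ((12 * ((0 - 1) + ((7 - 2) - (if true then 9 else 9)))) < 9)
step 8: [delta@0.1.0] ((12 * (-1 + ((7 - 2) - (if true then 9 else 9)))) < 9)
step 9: [delta@0.1.1.0] ((12 * (-1 + (5 - (if true then 9 else 9)))) < 9)
step 10: [if@0.1.1.1] ((12 * (-1 + (5 - 9))) < 9)
step 11: [delta@0.1.1] ((12 * (-1 + -4)) < 9)
step 12: [delta@0.1] ((12 * -5) < 9)
step 13: [delta@0] (-60 < 9)
step 14: [delta@root] true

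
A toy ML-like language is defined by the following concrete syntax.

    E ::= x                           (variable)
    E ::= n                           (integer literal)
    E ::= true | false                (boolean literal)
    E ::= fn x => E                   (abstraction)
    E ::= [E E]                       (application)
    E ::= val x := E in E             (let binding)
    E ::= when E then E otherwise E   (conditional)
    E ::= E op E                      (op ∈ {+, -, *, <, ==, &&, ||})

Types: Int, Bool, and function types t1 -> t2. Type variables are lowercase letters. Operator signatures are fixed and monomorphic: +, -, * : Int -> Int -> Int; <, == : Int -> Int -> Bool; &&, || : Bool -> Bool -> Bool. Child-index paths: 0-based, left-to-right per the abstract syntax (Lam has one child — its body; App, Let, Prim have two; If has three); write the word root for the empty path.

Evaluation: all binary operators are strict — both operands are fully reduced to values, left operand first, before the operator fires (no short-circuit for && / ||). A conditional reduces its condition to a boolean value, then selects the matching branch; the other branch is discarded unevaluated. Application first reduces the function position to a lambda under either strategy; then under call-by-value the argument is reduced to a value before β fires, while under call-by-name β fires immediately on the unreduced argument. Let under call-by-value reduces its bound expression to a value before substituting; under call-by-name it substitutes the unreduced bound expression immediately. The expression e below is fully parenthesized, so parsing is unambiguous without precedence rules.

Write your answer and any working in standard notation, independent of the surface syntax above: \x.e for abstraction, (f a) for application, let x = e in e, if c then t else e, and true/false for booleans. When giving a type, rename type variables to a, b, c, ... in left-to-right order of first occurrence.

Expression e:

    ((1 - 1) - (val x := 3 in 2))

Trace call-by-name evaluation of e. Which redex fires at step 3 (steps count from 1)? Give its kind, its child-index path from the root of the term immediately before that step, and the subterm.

Trace:
step 0: ((1 - 1) - (let x = 3 in 2))
step 1: [delta@0] (0 - (let x = 3 in 2))
step 2: [let@1] (0 - 2)
step 3: [delta@root] -2

Answer: delta at root : (0 - 2)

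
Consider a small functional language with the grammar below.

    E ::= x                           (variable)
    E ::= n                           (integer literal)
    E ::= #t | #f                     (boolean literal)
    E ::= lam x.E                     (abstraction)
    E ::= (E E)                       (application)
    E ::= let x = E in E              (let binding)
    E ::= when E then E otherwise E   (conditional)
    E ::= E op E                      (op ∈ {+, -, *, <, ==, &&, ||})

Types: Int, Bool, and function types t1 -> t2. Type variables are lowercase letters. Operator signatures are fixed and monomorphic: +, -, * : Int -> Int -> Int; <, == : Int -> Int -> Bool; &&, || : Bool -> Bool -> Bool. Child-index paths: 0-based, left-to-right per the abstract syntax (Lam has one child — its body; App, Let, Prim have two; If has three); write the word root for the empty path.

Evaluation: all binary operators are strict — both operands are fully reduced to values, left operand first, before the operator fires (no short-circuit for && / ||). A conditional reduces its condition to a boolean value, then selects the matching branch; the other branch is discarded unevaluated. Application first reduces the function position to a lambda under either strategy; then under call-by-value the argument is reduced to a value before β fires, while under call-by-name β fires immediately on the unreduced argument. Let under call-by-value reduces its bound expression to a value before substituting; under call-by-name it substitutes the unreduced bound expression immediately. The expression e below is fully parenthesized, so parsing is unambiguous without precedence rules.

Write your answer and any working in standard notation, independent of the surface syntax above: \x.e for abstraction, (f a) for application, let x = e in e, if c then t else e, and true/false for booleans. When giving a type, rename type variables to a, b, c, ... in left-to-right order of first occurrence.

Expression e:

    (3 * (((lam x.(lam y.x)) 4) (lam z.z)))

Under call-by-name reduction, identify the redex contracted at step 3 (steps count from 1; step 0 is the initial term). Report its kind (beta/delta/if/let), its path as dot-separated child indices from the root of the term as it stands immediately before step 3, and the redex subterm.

Answer: delta at root : (3 * 4)

Working:
step 0: (3 * (((\x.(\y.x)) 4) (\z.z)))
step 1: [beta@1.0] (3 * ((\y.4) (\z.z)))
step 2: [beta@1] (3 * 4)
step 3: [delta@root] 12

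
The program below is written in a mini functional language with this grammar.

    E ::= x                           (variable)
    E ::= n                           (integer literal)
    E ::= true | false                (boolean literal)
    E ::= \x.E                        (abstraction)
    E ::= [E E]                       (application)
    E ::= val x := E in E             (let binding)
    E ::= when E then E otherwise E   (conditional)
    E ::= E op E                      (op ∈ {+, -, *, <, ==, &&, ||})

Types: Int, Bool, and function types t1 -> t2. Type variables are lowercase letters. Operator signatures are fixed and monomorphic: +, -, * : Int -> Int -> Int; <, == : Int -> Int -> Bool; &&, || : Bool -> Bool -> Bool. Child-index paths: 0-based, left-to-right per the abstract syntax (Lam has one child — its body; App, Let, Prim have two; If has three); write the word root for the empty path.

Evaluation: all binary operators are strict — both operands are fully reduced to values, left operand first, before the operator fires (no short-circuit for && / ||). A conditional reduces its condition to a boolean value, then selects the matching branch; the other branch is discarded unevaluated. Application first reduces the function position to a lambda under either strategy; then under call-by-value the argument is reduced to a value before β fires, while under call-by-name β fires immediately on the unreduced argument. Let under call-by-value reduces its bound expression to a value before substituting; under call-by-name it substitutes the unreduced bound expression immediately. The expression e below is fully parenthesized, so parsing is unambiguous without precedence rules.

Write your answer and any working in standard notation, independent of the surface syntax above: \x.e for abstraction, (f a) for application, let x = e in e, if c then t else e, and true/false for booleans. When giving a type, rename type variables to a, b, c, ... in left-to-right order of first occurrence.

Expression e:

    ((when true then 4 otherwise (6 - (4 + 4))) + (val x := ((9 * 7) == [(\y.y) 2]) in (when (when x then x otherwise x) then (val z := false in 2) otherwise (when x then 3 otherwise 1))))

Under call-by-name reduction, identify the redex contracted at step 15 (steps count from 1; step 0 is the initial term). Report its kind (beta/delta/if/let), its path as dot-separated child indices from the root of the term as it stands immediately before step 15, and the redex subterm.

Derivation:
step 0: ((if true then 4 else (6 - (4 + 4))) + (let x = ((9 * 7) == ((\y.y) 2)) in (if (if x then x else x) then (let z = false in 2) else (if x then 3 else 1))))
step 1: [if@0] (4 + (let x = ((9 * 7) == ((\y.y) 2)) in (if (if x then x else x) then (let z = false in 2) else (if x then 3 else 1))))
step 2: [let@1] (4 + (if (if ((9 * 7) == ((\y.y) 2)) then ((9 * 7) == ((\y.y) 2)) else ((9 * 7) == ((\y.y) 2))) then (let z = false in 2) else (if ((9 * 7) == ((\y.y) 2)) then 3 else 1)))
step 3: [delta@1.0.0.0] (4 + (if (if (63 == ((\y.y) 2)) then ((9 * 7) == ((\y.y) 2)) else ((9 * 7) == ((\y.y) 2))) then (let z = false in 2) else (if ((9 * 7) == ((\y.y) 2)) then 3 else 1)))
step 4: [beta@1.0.0.1] (4 + (if (if (63 == 2) then ((9 * 7) == ((\y.y) 2)) else ((9 * 7) == ((\y.y) 2))) then (let z = false in 2) else (if ((9 * 7) == ((\y.y) 2)) then 3 else 1)))
step 5: [delta@1.0.0] (4 + (if (if false then ((9 * 7) == ((\y.y) 2)) else ((9 * 7) == ((\y.y) 2))) then (let z = false in 2) else (if ((9 * 7) == ((\y.y) 2)) then 3 else 1)))
step 6: [if@1.0] (4 + (if ((9 * 7) == ((\y.y) 2)) then (let z = false in 2) else (if ((9 * 7) == ((\y.y) 2)) then 3 else 1)))
step 7: [delta@1.0.0] (4 + (if (63 == ((\y.y) 2)) then (let z = false in 2) else (if ((9 * 7) == ((\y.y) 2)) then 3 else 1)))
step 8: [beta@1.0.1] (4 + (if (63 == 2) then (let z = false in 2) else (if ((9 * 7) == ((\y.y) 2)) then 3 else 1)))
step 9: [delta@1.0] (4 + (if false then (let z = false in 2) else (if ((9 * 7) == ((\y.y) 2)) then 3 else 1)))
step 10: [if@1] (4 + (if ((9 * 7) == ((\y.y) 2)) then 3 else 1))
step 11: [delta@1.0.0] (4 + (if (63 == ((\y.y) 2)) then 3 else 1))
step 12: [beta@1.0.1] (4 + (if (63 == 2) then 3 else 1))
step 13: [delta@1.0] (4 + (if false then 3 else 1))
step 14: [if@1] (4 + 1)
step 15: [delta@root] 5

Answer: delta at root : (4 + 1)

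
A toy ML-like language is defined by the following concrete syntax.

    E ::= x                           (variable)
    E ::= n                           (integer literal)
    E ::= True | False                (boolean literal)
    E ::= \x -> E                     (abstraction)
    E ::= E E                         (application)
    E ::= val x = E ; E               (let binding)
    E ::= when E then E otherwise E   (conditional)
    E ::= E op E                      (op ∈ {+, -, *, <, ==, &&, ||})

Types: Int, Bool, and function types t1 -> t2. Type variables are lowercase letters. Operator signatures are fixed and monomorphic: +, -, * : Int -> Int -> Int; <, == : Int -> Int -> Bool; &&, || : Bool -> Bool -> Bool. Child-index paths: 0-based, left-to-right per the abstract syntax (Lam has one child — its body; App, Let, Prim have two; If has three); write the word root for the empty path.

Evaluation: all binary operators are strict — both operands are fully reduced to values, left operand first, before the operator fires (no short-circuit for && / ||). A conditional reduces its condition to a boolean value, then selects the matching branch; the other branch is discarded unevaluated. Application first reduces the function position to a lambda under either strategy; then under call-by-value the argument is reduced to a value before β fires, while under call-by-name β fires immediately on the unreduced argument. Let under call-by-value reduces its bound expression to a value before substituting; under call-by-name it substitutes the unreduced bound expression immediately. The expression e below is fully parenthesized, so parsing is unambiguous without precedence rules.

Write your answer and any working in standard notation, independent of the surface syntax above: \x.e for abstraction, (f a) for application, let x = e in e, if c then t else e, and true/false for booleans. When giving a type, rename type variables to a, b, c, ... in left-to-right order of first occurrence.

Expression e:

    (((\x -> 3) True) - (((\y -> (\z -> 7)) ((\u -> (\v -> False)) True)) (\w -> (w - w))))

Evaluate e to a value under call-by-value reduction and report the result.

Answer: -4

Derivation:
step 0: (((\x.3) true) - (((\y.(\z.7)) ((\u.(\v.false)) true)) (\w.(w - w))))
step 1: [beta@0] (3 - (((\y.(\z.7)) ((\u.(\v.false)) true)) (\w.(w - w))))
step 2: [beta@1.0.1] (3 - (((\y.(\z.7)) (\v.false)) (\w.(w - w))))
step 3: [beta@1.0] (3 - ((\z.7) (\w.(w - w))))
step 4: [beta@1] (3 - 7)
step 5: [delta@root] -4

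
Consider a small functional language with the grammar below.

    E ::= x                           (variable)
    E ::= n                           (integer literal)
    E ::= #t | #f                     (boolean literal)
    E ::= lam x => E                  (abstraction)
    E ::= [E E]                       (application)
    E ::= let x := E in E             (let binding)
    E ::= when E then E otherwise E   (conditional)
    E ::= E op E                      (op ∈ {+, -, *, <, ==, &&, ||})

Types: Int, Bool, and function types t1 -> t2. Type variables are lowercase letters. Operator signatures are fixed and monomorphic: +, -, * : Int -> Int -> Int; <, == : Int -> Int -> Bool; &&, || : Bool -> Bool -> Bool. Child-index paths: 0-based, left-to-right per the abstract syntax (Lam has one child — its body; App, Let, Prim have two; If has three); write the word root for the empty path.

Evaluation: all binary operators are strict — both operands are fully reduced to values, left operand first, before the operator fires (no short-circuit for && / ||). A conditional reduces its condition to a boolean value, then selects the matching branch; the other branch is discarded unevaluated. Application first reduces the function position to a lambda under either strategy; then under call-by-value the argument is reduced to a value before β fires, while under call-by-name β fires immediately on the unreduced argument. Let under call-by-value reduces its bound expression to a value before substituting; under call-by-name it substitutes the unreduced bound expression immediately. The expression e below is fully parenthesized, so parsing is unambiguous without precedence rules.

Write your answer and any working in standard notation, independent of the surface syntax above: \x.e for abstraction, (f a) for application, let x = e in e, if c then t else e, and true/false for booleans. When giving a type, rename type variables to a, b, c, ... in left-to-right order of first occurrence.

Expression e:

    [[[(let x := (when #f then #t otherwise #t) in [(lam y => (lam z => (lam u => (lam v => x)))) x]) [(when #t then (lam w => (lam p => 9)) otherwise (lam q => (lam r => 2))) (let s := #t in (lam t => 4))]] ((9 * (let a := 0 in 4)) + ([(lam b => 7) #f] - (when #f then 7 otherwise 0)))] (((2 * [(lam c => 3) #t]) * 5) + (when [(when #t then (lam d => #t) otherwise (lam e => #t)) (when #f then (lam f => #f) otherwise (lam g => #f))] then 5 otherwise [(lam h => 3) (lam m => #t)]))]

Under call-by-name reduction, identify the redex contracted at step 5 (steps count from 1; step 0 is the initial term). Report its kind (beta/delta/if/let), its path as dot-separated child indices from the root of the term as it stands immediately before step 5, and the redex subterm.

Working:
step 0: ((((let x = (if false then true else true) in ((\y.(\z.(\u.(\v.x)))) x)) ((if true then (\w.(\p.9)) else (\q.(\r.2))) (let s = true in (\t.4)))) ((9 * (let a = 0 in 4)) + (((\b.7) false) - (if false then 7 else 0)))) (((2 * ((\c.3) true)) * 5) + (if ((if true then (\d.true) else (\e.true)) (if false then (\f.false) else (\g.false))) then 5 else ((\h.3) (\m.true)))))
step 1: [let@0.0.0] (((((\y.(\z.(\u.(\v.(if false then true else true))))) (if false then true else true)) ((if true then (\w.(\p.9)) else (\q.(\r.2))) (let s = true in (\t.4)))) ((9 * (let a = 0 in 4)) + (((\b.7) false) - (if false then 7 else 0)))) (((2 * ((\c.3) true)) * 5) + (if ((if true then (\d.true) else (\e.true)) (if false then (\f.false) else (\g.false))) then 5 else ((\h.3) (\m.true)))))
step 2: [beta@0.0.0] ((((\z.(\u.(\v.(if false then true else true)))) ((if true then (\w.(\p.9)) else (\q.(\r.2))) (let s = true in (\t.4)))) ((9 * (let a = 0 in 4)) + (((\b.7) false) - (if false then 7 else 0)))) (((2 * ((\c.3) true)) * 5) + (if ((if true then (\d.true) else (\e.true)) (if false then (\f.false) else (\g.false))) then 5 else ((\h.3) (\m.true)))))
step 3: [beta@0.0] (((\u.(\v.(if false then true else true))) ((9 * (let a = 0 in 4)) + (((\b.7) false) - (if false then 7 else 0)))) (((2 * ((\c.3) true)) * 5) + (if ((if true then (\d.true) else (\e.true)) (if false then (\f.false) else (\g.false))) then 5 else ((\h.3) (\m.true)))))
step 4: [beta@0] ((\v.(if false then true else true)) (((2 * ((\c.3) true)) * 5) + (if ((if true then (\d.true) else (\e.true)) (if false then (\f.false) else (\g.false))) then 5 else ((\h.3) (\m.true)))))
step 5: [beta@root] (if false then true else true)

Answer: beta at root : ((\v.(if false then true else true)) (((2 * ((\c.3) true)) * 5) + (if ((if true then (\d.true) else (\e.true)) (if false then (\f.false) else (\g.false))) then 5 else ((\h.3) (\m.true)))))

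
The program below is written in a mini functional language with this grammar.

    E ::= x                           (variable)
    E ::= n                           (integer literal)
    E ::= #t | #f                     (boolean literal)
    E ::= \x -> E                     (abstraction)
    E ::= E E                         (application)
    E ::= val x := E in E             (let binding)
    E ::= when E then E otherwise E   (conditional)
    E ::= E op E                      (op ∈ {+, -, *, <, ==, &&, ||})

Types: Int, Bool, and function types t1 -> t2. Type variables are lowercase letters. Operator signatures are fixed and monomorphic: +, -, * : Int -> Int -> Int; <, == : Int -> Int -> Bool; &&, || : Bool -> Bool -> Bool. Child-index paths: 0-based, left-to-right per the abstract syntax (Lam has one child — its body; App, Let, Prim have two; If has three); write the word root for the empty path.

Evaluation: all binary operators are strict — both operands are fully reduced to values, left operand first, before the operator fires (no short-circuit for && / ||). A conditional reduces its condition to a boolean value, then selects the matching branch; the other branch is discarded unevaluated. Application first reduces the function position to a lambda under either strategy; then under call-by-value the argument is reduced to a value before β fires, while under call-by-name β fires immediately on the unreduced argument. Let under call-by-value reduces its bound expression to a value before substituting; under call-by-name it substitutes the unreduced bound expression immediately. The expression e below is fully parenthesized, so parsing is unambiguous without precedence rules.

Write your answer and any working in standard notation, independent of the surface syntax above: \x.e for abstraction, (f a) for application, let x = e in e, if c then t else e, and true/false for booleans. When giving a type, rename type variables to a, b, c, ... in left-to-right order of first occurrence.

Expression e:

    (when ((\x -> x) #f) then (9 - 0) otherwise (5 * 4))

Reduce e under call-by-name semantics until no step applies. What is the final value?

Answer: 20

Working:
step 0: (if ((\x.x) false) then (9 - 0) else (5 * 4))
step 1: [beta@0] (if false then (9 - 0) else (5 * 4))
step 2: [if@root] (5 * 4)
step 3: [delta@root] 20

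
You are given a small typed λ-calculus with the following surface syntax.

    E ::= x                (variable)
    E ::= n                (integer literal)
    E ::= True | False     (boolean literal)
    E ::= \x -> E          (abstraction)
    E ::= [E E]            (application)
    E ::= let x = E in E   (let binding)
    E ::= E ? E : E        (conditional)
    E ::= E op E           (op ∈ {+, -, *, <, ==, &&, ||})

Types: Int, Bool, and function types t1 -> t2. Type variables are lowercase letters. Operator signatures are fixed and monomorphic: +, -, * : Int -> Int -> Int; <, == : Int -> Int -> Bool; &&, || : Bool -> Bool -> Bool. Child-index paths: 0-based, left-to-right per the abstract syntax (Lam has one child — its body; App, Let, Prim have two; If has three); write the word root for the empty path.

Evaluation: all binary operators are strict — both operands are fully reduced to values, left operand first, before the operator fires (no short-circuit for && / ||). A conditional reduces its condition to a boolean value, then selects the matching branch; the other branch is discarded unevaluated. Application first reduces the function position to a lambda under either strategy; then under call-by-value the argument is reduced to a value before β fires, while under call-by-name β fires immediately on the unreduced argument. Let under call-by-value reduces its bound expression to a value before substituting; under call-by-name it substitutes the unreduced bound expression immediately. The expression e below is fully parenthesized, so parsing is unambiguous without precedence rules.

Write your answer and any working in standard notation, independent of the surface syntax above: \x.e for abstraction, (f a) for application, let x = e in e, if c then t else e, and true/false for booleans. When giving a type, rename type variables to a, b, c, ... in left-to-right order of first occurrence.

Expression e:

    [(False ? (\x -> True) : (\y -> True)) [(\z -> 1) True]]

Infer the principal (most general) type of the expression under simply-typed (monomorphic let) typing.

Working:
  unify Bool ~ Bool
\x._ : a -> Bool
\y._ : b -> Bool
  unify a -> Bool ~ b -> Bool
  unify a ~ b
  unify Bool ~ Bool
\z._ : c -> Int
  unify c -> Int ~ Bool -> d
  unify c ~ Bool
  unify Int ~ d
_ _ : Int
  unify b -> Bool ~ Int -> e
  unify b ~ Int
  unify Bool ~ e
_ _ : Bool

Answer: Bool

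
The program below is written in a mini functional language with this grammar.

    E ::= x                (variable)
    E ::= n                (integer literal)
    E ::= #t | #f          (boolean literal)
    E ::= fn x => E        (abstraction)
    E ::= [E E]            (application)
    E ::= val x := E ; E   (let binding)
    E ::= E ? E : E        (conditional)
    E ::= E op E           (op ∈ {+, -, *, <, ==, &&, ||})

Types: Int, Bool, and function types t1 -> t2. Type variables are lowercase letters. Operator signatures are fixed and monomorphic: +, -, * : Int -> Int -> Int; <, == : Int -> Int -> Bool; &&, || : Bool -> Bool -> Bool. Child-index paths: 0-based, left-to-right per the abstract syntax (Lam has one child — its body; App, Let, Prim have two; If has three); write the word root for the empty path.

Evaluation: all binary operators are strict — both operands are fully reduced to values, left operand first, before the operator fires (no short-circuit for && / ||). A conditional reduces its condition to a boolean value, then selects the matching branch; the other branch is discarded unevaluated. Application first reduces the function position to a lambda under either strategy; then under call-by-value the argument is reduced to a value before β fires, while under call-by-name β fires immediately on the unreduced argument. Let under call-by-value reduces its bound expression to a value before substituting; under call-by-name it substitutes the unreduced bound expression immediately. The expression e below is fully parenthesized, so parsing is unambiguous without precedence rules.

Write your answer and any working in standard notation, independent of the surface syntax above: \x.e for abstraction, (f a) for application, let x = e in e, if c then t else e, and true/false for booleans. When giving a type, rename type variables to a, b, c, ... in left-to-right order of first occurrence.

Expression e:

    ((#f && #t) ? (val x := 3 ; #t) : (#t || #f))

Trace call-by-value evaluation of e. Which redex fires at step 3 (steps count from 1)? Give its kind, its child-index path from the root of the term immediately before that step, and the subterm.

Answer: delta at root : (true || false)

Working:
step 0: (if (false && true) then (let x = 3 in true) else (true || false))
step 1: [delta@0] (if false then (let x = 3 in true) else (true || false))
step 2: [if@root] (true || false)
step 3: [delta@root] true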